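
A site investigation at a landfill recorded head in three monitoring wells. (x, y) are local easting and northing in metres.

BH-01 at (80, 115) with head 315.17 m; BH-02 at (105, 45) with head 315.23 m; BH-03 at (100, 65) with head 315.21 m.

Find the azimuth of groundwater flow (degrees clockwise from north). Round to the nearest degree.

Taking BH-01 as reference: BH-02−BH-01 = (25, -70, +0.06); BH-03−BH-01 = (20, -50, +0.04).
Solve a·Δx + b·Δy = Δh: det = 25·(-50) − 20·(-70) = 150.
∂h/∂x = [(+0.06)·(-50) − (+0.04)·(-70)] / 150 = -0.001333
∂h/∂y = [25·(+0.04) − 20·(+0.06)] / 150 = -0.001333
Flow direction (−∇h) has components (+0.001333 E, +0.001333 N).
Azimuth = atan2(E, N) = atan2(+0.001333, +0.001333) = 45.0° ≈ 045°.

045°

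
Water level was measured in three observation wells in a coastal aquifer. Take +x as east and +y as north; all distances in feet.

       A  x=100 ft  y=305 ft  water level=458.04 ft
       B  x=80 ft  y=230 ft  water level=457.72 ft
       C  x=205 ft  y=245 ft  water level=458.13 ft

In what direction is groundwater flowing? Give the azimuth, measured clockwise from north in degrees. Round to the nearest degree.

With h = a·x + b·y + c and A as origin, the differences give:
  (-20)·a + (-75)·b = -0.32
  105·a + (-60)·b = +0.09
Eliminate b (×(-60) and ×(-75), subtract): 9075·a = 25.950 → a = ∂h/∂x = +0.002860
Back-substitute: b = ∂h/∂y = +0.003504.
Flow direction (−∇h) has components (-0.002860 E, -0.003504 N).
Azimuth = atan2(E, N) = atan2(-0.002860, -0.003504) = 219.2° ≈ 219°.

219°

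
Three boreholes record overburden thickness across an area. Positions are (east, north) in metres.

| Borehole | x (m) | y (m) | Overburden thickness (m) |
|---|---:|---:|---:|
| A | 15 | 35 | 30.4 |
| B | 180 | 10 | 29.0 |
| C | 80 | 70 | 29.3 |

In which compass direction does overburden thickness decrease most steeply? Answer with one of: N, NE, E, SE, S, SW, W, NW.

Differences from A: to B (Δx, Δy, Δh) = (165, -25, -1.4); to C = (65, 35, -1.1).
Solve a·Δx + b·Δy = Δd: det = 165·35 − 65·(-25) = 7400.
∂d/∂x = [(-1.4)·35 − (-1.1)·(-25)] / 7400 = -0.01034
∂d/∂y = [165·(-1.1) − 65·(-1.4)] / 7400 = -0.01223
Steepest decrease is along −∇f = (+0.01034 E, +0.01223 N) → northeast.

NE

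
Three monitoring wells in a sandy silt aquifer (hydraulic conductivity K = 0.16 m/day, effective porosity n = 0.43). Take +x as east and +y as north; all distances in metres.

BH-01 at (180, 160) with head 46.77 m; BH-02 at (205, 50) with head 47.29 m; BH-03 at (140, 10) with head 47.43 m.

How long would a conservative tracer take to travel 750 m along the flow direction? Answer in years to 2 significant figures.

With h = a·x + b·y + c and BH-01 as origin, the differences give:
  25·a + (-110)·b = +0.52
  (-40)·a + (-150)·b = +0.66
Eliminate b (×(-150) and ×(-110), subtract): -8150·a = -5.400 → a = ∂h/∂x = +0.0006626
Back-substitute: b = ∂h/∂y = -0.004577.
|∇h| = √(0.0006626² + -0.004577²) = 0.004625
Seepage velocity v = K·i/n = 0.16 × 0.004625 / 0.43 = 0.001721 m/day.
t = 750 / 0.001721 = 4.358e+05 days = 1.19e+03 years.

1200 years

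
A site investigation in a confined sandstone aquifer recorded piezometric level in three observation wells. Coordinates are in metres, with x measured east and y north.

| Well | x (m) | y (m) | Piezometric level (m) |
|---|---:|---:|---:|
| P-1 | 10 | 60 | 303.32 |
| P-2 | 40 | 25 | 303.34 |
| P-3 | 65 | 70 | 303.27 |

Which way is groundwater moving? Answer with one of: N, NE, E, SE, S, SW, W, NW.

Three-point gradient (reference P-1): Δ to P-2 = (30, -35, +0.02), Δ to P-3 = (55, 10, -0.05).
∂h/∂x = -0.0006966, ∂h/∂y = -0.001169 (det = 2225).
Flow = −∇h = (+0.0006966 east, +0.001169 north), which points northeast.

NE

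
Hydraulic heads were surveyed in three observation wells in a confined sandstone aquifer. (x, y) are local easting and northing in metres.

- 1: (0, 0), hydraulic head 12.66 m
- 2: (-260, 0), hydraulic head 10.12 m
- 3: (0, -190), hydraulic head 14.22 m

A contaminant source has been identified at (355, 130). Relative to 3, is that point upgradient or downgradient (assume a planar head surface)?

upgradient

∂h/∂x = (10.12 − 12.66) / (-260 − 0) = +0.009769
∂h/∂y = (14.22 − 12.66) / (-190 − 0) = -0.008211
Head at (355, 130) = 12.66 + (+0.009769)·(355) + (-0.008211)·(130) = 15.06 m.
That is higher than the 14.22 m at 3, so the point is upgradient.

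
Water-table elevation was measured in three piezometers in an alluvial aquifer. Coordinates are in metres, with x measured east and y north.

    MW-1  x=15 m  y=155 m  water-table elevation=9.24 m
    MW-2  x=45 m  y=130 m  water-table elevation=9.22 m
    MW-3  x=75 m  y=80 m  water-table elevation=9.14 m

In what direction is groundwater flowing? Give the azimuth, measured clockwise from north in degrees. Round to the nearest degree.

Three-point gradient (reference MW-1): Δ to MW-2 = (30, -25, -0.02), Δ to MW-3 = (60, -75, -0.10).
∂h/∂x = +0.001333, ∂h/∂y = +0.002400 (det = -750).
Flow direction (−∇h) has components (-0.001333 E, -0.002400 N).
Azimuth = atan2(E, N) = atan2(-0.001333, -0.002400) = 209.1° ≈ 209°.

209°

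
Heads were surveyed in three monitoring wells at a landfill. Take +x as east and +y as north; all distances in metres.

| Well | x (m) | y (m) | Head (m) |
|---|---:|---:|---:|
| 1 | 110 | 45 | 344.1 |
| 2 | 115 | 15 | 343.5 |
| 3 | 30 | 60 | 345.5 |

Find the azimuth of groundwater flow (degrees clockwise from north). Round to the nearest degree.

141°

Differences from 1: to 2 (Δx, Δy, Δh) = (5, -30, -0.6); to 3 = (-80, 15, +1.4).
Determinant of the coordinate differences = 5·15 − (-80)·(-30) = -2325.
∂h/∂x = [(-0.6)·15 − (+1.4)·(-30)] / -2325 = -0.01419
∂h/∂y = [5·(+1.4) − (-80)·(-0.6)] / -2325 = +0.01763
Flow direction (−∇h) has components (+0.01419 E, -0.01763 N).
Azimuth = atan2(E, N) = atan2(+0.01419, -0.01763) = 141.2° ≈ 141°.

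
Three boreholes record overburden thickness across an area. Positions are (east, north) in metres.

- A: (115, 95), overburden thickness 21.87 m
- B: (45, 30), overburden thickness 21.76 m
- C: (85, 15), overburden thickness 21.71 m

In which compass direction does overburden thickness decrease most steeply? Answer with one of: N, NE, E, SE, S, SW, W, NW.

S

Taking A as reference: B−A = (-70, -65, -0.11); C−A = (-30, -80, -0.16).
Determinant of the coordinate differences = (-70)·(-80) − (-30)·(-65) = 3650.
∂d/∂x = [(-0.11)·(-80) − (-0.16)·(-65)] / 3650 = -0.0004384
∂d/∂y = [(-70)·(-0.16) − (-30)·(-0.11)] / 3650 = +0.002164
Steepest decrease is along −∇f = (+0.0004384 E, -0.002164 N) → south.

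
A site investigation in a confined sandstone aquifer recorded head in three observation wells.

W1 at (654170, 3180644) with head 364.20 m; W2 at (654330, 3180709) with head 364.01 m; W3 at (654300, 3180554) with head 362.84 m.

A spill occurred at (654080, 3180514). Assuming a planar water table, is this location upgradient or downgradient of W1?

downgradient

Taking W1 as reference: W2−W1 = (160, 65, -0.19); W3−W1 = (130, -90, -1.36).
Solve a·Δx + b·Δy = Δh: det = 160·(-90) − 130·65 = -22850.
∂h/∂x = [(-0.19)·(-90) − (-1.36)·65] / -22850 = -0.004617
∂h/∂y = [160·(-1.36) − 130·(-0.19)] / -22850 = +0.008442
Head at (654080, 3180514) = 364.20 + (-0.004617)·(-90) + (+0.008442)·(-130) = 363.52 m.
That is lower than the 364.20 m at W1, so the point is downgradient.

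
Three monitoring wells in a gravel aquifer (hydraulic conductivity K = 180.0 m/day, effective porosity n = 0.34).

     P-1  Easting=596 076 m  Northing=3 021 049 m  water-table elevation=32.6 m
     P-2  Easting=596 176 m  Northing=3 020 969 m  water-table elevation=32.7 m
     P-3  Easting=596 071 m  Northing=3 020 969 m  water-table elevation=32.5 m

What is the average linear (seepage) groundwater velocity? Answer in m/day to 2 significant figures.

1.2 m/day

With h = a·x + b·y + c and P-1 as origin, the differences give:
  100·a + (-80)·b = +0.1
  (-5)·a + (-80)·b = -0.1
Eliminate b (×(-80) and ×(-80), subtract): -8400·a = -16.00 → a = ∂h/∂x = +0.001905
Back-substitute: b = ∂h/∂y = +0.001131.
|∇h| = √(0.001905² + 0.001131²) = 0.002215
Seepage velocity v = K·i/n = 180.0 × 0.002215 / 0.34 = 1.173 m/day.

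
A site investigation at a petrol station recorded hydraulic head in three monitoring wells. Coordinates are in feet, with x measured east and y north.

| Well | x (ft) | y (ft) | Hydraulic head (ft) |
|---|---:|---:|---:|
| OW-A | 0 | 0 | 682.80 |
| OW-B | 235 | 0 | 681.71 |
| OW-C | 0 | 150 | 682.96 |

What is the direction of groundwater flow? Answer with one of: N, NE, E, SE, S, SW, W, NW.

E

∂h/∂x = (681.71 − 682.80) / (235 − 0) = -0.004638
∂h/∂y = (682.96 − 682.80) / (150 − 0) = +0.001067
Flow = −∇h = (+0.004638 east, -0.001067 north), which points east.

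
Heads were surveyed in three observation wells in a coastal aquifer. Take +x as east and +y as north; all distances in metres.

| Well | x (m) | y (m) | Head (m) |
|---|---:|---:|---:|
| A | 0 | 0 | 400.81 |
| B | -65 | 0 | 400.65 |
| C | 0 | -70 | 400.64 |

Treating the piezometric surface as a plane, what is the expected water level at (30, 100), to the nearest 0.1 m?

401.1 m

∂h/∂x = (400.65 − 400.81) / (-65 − 0) = +0.002462
∂h/∂y = (400.64 − 400.81) / (-70 − 0) = +0.002429
h(30, 100) = 400.81 + (+0.002462)·(30) + (+0.002429)·(100) = 400.81 +0.074 +0.243 = 401.127 m.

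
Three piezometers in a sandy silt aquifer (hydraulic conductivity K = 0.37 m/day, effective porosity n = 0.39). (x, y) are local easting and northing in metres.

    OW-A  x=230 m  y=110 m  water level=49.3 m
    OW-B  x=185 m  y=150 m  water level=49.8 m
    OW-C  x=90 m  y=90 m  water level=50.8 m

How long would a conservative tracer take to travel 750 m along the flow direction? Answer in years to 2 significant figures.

Differences from OW-A: to OW-B (Δx, Δy, Δh) = (-45, 40, +0.5); to OW-C = (-140, -20, +1.5).
Determinant of the coordinate differences = (-45)·(-20) − (-140)·40 = 6500.
∂h/∂x = [(+0.5)·(-20) − (+1.5)·40] / 6500 = -0.01077
∂h/∂y = [(-45)·(+1.5) − (-140)·(+0.5)] / 6500 = +0.0003846
|∇h| = √(-0.01077² + 0.0003846²) = 0.01078
Seepage velocity v = K·i/n = 0.37 × 0.01078 / 0.39 = 0.01023 m/day.
t = 750 / 0.01023 = 7.331e+04 days = 201 years.

200 years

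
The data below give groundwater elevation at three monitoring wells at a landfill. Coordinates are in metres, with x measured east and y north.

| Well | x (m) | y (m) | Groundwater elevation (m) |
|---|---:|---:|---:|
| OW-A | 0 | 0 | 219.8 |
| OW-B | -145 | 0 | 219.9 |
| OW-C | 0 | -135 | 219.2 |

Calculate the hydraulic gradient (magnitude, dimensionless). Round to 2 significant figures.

0.0045

∂h/∂x = (219.9 − 219.8) / (-145 − 0) = -0.0006897
∂h/∂y = (219.2 − 219.8) / (-135 − 0) = +0.004444
|∇h| = √(-0.0006897² + 0.004444²) = 0.004497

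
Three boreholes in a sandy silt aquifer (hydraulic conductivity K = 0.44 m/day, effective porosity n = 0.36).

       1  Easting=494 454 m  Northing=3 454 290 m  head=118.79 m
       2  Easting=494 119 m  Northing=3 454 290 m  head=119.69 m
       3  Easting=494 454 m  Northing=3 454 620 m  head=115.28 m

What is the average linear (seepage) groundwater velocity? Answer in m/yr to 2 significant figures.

4.9 m/yr

∂h/∂x = (119.69 − 118.79) / (494119 − 494454) = -0.002687
∂h/∂y = (115.28 − 118.79) / (3454620 − 3454290) = -0.01064
|∇h| = √(-0.002687² + -0.01064²) = 0.01097
Seepage velocity v = K·i/n = 0.44 × 0.01097 / 0.36 = 0.01341 m/day = 4.898 m/yr.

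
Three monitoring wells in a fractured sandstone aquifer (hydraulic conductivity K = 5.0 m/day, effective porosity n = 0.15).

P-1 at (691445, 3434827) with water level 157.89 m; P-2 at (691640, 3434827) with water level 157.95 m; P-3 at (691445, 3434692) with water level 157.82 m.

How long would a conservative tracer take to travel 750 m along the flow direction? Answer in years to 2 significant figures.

100 years

∂h/∂x = (157.95 − 157.89) / (691640 − 691445) = +0.0003077
∂h/∂y = (157.82 − 157.89) / (3434692 − 3434827) = +0.0005185
|∇h| = √(0.0003077² + 0.0005185²) = 0.0006029
Seepage velocity v = K·i/n = 5.0 × 0.0006029 / 0.15 = 0.0201 m/day.
t = 750 / 0.0201 = 3.731e+04 days = 102 years.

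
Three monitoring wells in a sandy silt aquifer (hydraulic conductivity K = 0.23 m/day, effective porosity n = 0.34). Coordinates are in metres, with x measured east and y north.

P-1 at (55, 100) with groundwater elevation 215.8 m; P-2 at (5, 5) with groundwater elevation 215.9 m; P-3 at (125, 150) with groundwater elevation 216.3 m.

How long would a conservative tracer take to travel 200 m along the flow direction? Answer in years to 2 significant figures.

Taking P-1 as reference: P-2−P-1 = (-50, -95, +0.1); P-3−P-1 = (70, 50, +0.5).
Solve a·Δx + b·Δy = Δh: det = (-50)·50 − 70·(-95) = 4150.
∂h/∂x = [(+0.1)·50 − (+0.5)·(-95)] / 4150 = +0.01265
∂h/∂y = [(-50)·(+0.5) − 70·(+0.1)] / 4150 = -0.007711
|∇h| = √(0.01265² + -0.007711²) = 0.01481
Seepage velocity v = K·i/n = 0.23 × 0.01481 / 0.34 = 0.01002 m/day.
t = 200 / 0.01002 = 1.996e+04 days = 54.6 years.

55 years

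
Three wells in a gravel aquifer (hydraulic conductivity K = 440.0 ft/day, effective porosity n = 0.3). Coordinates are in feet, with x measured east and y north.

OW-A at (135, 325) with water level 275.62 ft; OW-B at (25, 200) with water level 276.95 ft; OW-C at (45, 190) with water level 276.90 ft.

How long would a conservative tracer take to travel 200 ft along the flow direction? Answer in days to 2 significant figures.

Three-point gradient (reference OW-A): Δ to OW-B = (-110, -125, +1.33), Δ to OW-C = (-90, -135, +1.28).
∂h/∂x = -0.005431, ∂h/∂y = -0.005861 (det = 3600).
|∇h| = √(-0.005431² + -0.005861²) = 0.00799
Seepage velocity v = K·i/n = 440.0 × 0.00799 / 0.3 = 11.72 ft/day.
t = 200 / 11.72 = 17.06 days.

17 days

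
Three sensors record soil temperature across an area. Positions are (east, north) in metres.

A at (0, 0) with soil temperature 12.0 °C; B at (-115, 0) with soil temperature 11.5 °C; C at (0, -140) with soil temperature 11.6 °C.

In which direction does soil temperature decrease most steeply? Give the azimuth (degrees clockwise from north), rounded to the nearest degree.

∂T/∂x = (11.5 − 12.0) / (-115 − 0) = +0.004348
∂T/∂y = (11.6 − 12.0) / (-140 − 0) = +0.002857
Steepest decrease is along −∇f: components (-0.004348 E, -0.002857 N).
Azimuth = atan2(-0.004348, -0.002857) = 236.7° ≈ 237°.

237°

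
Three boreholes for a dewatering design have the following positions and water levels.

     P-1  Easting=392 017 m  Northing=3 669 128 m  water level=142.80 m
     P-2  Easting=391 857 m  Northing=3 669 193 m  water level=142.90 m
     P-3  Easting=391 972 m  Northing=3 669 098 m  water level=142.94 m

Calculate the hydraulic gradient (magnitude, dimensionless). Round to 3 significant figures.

0.00280

Taking P-1 as reference: P-2−P-1 = (-160, 65, +0.10); P-3−P-1 = (-45, -30, +0.14).
Solve a·Δx + b·Δy = Δh: det = (-160)·(-30) − (-45)·65 = 7725.
∂h/∂x = [(+0.10)·(-30) − (+0.14)·65] / 7725 = -0.001566
∂h/∂y = [(-160)·(+0.14) − (-45)·(+0.10)] / 7725 = -0.002317
|∇h| = √(-0.001566² + -0.002317²) = 0.002797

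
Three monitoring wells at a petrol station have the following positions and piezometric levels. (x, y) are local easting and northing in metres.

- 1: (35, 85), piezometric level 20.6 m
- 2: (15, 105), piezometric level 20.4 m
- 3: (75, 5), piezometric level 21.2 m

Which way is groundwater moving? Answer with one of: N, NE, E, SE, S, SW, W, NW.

NW

Taking 1 as reference: 2−1 = (-20, 20, -0.2); 3−1 = (40, -80, +0.6).
Solve a·Δx + b·Δy = Δh: det = (-20)·(-80) − 40·20 = 800.
∂h/∂x = [(-0.2)·(-80) − (+0.6)·20] / 800 = +0.005000
∂h/∂y = [(-20)·(+0.6) − 40·(-0.2)] / 800 = -0.005000
Flow = −∇h = (-0.005000 east, +0.005000 north), which points northwest.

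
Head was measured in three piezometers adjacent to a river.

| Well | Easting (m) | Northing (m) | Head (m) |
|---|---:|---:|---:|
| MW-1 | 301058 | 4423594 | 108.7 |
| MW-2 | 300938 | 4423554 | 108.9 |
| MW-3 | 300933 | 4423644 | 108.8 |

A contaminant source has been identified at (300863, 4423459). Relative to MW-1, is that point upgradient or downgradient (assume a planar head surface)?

With h = a·x + b·y + c and MW-1 as origin, the differences give:
  (-120)·a + (-40)·b = +0.2
  (-125)·a + 50·b = +0.1
Eliminate b (×50 and ×(-40), subtract): -11000·a = 14.00 → a = ∂h/∂x = -0.001273
Back-substitute: b = ∂h/∂y = -0.001182.
Head at (300863, 4423459) = 108.7 + (-0.001273)·(-195) + (-0.001182)·(-135) = 109.11 m.
That is higher than the 108.7 m at MW-1, so the point is upgradient.

upgradient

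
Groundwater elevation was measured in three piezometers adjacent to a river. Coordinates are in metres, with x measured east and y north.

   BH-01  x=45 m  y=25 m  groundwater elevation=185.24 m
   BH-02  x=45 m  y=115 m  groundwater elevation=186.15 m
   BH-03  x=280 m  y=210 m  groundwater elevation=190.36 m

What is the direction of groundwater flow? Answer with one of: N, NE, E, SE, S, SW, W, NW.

Taking BH-01 as reference: BH-02−BH-01 = (0, 90, +0.91); BH-03−BH-01 = (235, 185, +5.12).
Determinant of the coordinate differences = 0·185 − 235·90 = -21150.
∂h/∂x = [(+0.91)·185 − (+5.12)·90] / -21150 = +0.01383
∂h/∂y = [0·(+5.12) − 235·(+0.91)] / -21150 = +0.01011
Flow = −∇h = (-0.01383 east, -0.01011 north), which points southwest.

SW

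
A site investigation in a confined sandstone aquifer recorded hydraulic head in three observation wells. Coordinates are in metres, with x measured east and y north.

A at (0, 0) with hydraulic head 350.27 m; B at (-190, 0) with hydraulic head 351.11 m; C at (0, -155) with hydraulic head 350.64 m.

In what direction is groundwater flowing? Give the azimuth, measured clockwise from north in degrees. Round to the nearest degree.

062°

∂h/∂x = (351.11 − 350.27) / (-190 − 0) = -0.004421
∂h/∂y = (350.64 − 350.27) / (-155 − 0) = -0.002387
Flow direction (−∇h) has components (+0.004421 E, +0.002387 N).
Azimuth = atan2(E, N) = atan2(+0.004421, +0.002387) = 61.6° ≈ 062°.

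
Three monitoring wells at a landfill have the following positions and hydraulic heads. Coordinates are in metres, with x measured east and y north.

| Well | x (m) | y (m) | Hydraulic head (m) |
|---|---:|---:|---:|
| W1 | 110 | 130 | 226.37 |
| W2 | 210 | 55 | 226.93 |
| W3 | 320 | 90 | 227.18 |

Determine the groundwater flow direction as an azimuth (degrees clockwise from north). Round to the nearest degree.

With h = a·x + b·y + c and W1 as origin, the differences give:
  100·a + (-75)·b = +0.56
  210·a + (-40)·b = +0.81
Eliminate b (×(-40) and ×(-75), subtract): 11750·a = 38.350 → a = ∂h/∂x = +0.003264
Back-substitute: b = ∂h/∂y = -0.003115.
Flow direction (−∇h) has components (-0.003264 E, +0.003115 N).
Azimuth = atan2(E, N) = atan2(-0.003264, +0.003115) = 313.7° ≈ 314°.

314°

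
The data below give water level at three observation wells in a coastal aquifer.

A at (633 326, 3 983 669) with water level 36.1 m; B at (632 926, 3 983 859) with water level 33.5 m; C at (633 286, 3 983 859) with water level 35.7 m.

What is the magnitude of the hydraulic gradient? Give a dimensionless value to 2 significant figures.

0.0062

Three-point gradient (reference A): Δ to B = (-400, 190, -2.6), Δ to C = (-40, 190, -0.4).
∂h/∂x = +0.006111, ∂h/∂y = -0.0008187 (det = -68400).
|∇h| = √(0.006111² + -0.0008187²) = 0.006166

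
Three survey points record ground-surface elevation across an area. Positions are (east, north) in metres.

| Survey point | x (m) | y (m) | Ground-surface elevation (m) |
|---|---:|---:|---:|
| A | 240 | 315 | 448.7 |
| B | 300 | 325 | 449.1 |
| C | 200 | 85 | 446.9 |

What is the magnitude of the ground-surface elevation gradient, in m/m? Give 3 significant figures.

Differences from A: to B (Δx, Δy, Δh) = (60, 10, +0.4); to C = (-40, -230, -1.8).
Determinant of the coordinate differences = 60·(-230) − (-40)·10 = -13400.
∂z/∂x = [(+0.4)·(-230) − (-1.8)·10] / -13400 = +0.005522
∂z/∂y = [60·(-1.8) − (-40)·(+0.4)] / -13400 = +0.006866
|∇f| = √(0.005522² + 0.006866²) = 0.008811 m/m

0.00881 m/m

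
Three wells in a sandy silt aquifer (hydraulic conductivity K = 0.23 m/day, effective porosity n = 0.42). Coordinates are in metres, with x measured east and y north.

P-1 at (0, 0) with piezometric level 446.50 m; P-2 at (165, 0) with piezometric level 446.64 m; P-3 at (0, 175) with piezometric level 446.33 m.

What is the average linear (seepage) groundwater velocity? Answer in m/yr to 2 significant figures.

∂h/∂x = (446.64 − 446.50) / (165 − 0) = +0.0008485
∂h/∂y = (446.33 − 446.50) / (175 − 0) = -0.0009714
|∇h| = √(0.0008485² + -0.0009714²) = 0.00129
Seepage velocity v = K·i/n = 0.23 × 0.00129 / 0.42 = 0.0007064 m/day = 0.258 m/yr.

0.26 m/yr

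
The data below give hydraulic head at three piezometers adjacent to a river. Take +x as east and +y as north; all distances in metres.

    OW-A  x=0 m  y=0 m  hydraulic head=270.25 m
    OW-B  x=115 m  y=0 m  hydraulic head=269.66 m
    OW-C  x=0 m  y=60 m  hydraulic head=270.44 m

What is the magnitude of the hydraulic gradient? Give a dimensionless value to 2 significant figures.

0.0060

∂h/∂x = (269.66 − 270.25) / (115 − 0) = -0.005130
∂h/∂y = (270.44 − 270.25) / (60 − 0) = +0.003167
|∇h| = √(-0.005130² + 0.003167²) = 0.006029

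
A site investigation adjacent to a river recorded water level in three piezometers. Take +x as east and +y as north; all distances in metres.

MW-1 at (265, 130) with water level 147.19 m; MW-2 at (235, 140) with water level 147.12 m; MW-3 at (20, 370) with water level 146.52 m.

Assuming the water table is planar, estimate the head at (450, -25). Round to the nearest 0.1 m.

Taking MW-1 as reference: MW-2−MW-1 = (-30, 10, -0.07); MW-3−MW-1 = (-245, 240, -0.67).
Determinant of the coordinate differences = (-30)·240 − (-245)·10 = -4750.
∂h/∂x = [(-0.07)·240 − (-0.67)·10] / -4750 = +0.002126
∂h/∂y = [(-30)·(-0.67) − (-245)·(-0.07)] / -4750 = -0.0006211
h(450, -25) = 147.19 + (+0.002126)·(185) + (-0.0006211)·(-155) = 147.19 +0.393 +0.096 = 147.680 m.

147.7 m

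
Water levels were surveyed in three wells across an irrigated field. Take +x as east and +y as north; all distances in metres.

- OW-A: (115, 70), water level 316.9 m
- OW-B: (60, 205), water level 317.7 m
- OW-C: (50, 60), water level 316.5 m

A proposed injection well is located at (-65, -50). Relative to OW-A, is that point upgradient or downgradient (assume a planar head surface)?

downgradient

With h = a·x + b·y + c and OW-A as origin, the differences give:
  (-55)·a + 135·b = +0.8
  (-65)·a + (-10)·b = -0.4
Eliminate b (×(-10) and ×135, subtract): 9325·a = 46.00 → a = ∂h/∂x = +0.004933
Back-substitute: b = ∂h/∂y = +0.007936.
Head at (-65, -50) = 316.9 + (+0.004933)·(-180) + (+0.007936)·(-120) = 315.06 m.
That is lower than the 316.9 m at OW-A, so the point is downgradient.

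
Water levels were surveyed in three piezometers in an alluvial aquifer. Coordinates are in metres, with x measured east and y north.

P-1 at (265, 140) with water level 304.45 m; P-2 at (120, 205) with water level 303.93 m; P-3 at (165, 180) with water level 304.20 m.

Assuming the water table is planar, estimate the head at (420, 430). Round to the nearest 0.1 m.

Three-point gradient (reference P-1): Δ to P-2 = (-145, 65, -0.52), Δ to P-3 = (-100, 40, -0.25).
∂h/∂x = -0.006500, ∂h/∂y = -0.02250 (det = 700).
h(420, 430) = 304.45 + (-0.006500)·(155) + (-0.02250)·(290) = 304.45 -1.007 -6.525 = 296.918 m.

296.9 m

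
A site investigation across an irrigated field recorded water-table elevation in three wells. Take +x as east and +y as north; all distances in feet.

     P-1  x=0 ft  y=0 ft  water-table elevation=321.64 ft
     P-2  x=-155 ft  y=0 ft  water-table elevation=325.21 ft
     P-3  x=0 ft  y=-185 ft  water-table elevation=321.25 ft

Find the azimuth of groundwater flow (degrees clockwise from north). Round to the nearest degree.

095°

∂h/∂x = (325.21 − 321.64) / (-155 − 0) = -0.02303
∂h/∂y = (321.25 − 321.64) / (-185 − 0) = +0.002108
Flow direction (−∇h) has components (+0.02303 E, -0.002108 N).
Azimuth = atan2(E, N) = atan2(+0.02303, -0.002108) = 95.2° ≈ 095°.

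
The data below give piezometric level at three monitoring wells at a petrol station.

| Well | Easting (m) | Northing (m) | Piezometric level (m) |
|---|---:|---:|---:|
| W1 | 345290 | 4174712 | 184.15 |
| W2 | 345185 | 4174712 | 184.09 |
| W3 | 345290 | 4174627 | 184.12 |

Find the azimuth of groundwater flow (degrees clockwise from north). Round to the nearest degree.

∂h/∂x = (184.09 − 184.15) / (345185 − 345290) = +0.0005714
∂h/∂y = (184.12 − 184.15) / (4174627 − 4174712) = +0.0003529
Flow direction (−∇h) has components (-0.0005714 E, -0.0003529 N).
Azimuth = atan2(E, N) = atan2(-0.0005714, -0.0003529) = 238.3° ≈ 238°.

238°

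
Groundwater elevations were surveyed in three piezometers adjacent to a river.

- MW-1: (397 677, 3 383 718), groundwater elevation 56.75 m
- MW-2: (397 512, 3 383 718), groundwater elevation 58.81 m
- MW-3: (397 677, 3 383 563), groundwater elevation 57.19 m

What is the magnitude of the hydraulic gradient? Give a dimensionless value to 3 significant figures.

∂h/∂x = (58.81 − 56.75) / (397512 − 397677) = -0.01248
∂h/∂y = (57.19 − 56.75) / (3383563 − 3383718) = -0.002839
|∇h| = √(-0.01248² + -0.002839²) = 0.0128

0.0128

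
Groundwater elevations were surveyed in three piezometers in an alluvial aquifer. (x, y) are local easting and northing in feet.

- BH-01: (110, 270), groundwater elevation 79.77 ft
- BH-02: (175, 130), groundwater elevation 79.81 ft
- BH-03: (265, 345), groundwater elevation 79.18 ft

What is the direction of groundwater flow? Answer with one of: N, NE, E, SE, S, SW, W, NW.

Taking BH-01 as reference: BH-02−BH-01 = (65, -140, +0.04); BH-03−BH-01 = (155, 75, -0.59).
Solve a·Δx + b·Δy = Δh: det = 65·75 − 155·(-140) = 26575.
∂h/∂x = [(+0.04)·75 − (-0.59)·(-140)] / 26575 = -0.002995
∂h/∂y = [65·(-0.59) − 155·(+0.04)] / 26575 = -0.001676
Flow = −∇h = (+0.002995 east, +0.001676 north), which points northeast.

NE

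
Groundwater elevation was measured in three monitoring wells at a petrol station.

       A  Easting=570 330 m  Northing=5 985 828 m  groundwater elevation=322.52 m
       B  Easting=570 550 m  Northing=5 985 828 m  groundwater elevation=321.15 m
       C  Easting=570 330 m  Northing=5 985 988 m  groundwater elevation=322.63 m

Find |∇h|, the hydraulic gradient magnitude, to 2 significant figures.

∂h/∂x = (321.15 − 322.52) / (570550 − 570330) = -0.006227
∂h/∂y = (322.63 − 322.52) / (5985988 − 5985828) = +0.0006875
|∇h| = √(-0.006227² + 0.0006875²) = 0.006265

0.0063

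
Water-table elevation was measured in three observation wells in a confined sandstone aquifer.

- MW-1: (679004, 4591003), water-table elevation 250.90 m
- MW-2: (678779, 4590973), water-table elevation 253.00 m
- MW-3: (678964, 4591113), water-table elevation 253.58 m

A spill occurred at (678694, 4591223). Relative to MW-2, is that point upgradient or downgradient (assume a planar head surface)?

upgradient

With h = a·x + b·y + c and MW-1 as origin, the differences give:
  (-225)·a + (-30)·b = +2.10
  (-40)·a + 110·b = +2.68
Eliminate b (×110 and ×(-30), subtract): -25950·a = 311.400 → a = ∂h/∂x = -0.01200
Back-substitute: b = ∂h/∂y = +0.02000.
Head at (678694, 4591223) = 250.90 + (-0.01200)·(-310) + (+0.02000)·(220) = 259.02 m.
That is higher than the 253.00 m at MW-2, so the point is upgradient.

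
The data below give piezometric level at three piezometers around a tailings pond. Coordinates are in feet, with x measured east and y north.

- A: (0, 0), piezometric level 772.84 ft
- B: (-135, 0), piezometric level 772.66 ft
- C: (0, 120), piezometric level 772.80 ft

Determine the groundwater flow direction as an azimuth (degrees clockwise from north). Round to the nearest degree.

∂h/∂x = (772.66 − 772.84) / (-135 − 0) = +0.001333
∂h/∂y = (772.80 − 772.84) / (120 − 0) = -0.0003333
Flow direction (−∇h) has components (-0.001333 E, +0.0003333 N).
Azimuth = atan2(E, N) = atan2(-0.001333, +0.0003333) = 284.0° ≈ 284°.

284°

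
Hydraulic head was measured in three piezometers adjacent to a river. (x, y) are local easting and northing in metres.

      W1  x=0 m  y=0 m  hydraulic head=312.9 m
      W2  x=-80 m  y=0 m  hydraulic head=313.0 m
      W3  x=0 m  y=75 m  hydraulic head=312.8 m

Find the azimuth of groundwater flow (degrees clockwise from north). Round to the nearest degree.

∂h/∂x = (313.0 − 312.9) / (-80 − 0) = -0.001250
∂h/∂y = (312.8 − 312.9) / (75 − 0) = -0.001333
Flow direction (−∇h) has components (+0.001250 E, +0.001333 N).
Azimuth = atan2(E, N) = atan2(+0.001250, +0.001333) = 43.2° ≈ 043°.

043°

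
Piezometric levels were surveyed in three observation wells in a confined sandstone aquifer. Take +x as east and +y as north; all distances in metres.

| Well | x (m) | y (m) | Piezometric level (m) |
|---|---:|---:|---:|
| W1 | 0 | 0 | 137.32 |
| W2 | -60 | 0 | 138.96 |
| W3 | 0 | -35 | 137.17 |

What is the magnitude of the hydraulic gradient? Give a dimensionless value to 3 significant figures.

0.0277

∂h/∂x = (138.96 − 137.32) / (-60 − 0) = -0.02733
∂h/∂y = (137.17 − 137.32) / (-35 − 0) = +0.004286
|∇h| = √(-0.02733² + 0.004286²) = 0.02766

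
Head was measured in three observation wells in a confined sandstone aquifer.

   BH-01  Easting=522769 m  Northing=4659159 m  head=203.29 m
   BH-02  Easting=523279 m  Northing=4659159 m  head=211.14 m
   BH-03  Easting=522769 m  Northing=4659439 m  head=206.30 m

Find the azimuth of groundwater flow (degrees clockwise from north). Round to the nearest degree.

∂h/∂x = (211.14 − 203.29) / (523279 − 522769) = +0.01539
∂h/∂y = (206.30 − 203.29) / (4659439 − 4659159) = +0.01075
Flow direction (−∇h) has components (-0.01539 E, -0.01075 N).
Azimuth = atan2(E, N) = atan2(-0.01539, -0.01075) = 235.1° ≈ 235°.

235°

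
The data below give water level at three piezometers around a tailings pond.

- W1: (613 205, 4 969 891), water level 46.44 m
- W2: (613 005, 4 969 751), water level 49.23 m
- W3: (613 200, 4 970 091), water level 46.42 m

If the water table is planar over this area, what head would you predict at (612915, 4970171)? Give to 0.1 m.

Differences from W1: to W2 (Δx, Δy, Δh) = (-200, -140, +2.79); to W3 = (-5, 200, -0.02).
Determinant of the coordinate differences = (-200)·200 − (-5)·(-140) = -40700.
∂h/∂x = [(+2.79)·200 − (-0.02)·(-140)] / -40700 = -0.01364
∂h/∂y = [(-200)·(-0.02) − (-5)·(+2.79)] / -40700 = -0.0004410
h(612915, 4970171) = 46.44 + (-0.01364)·(-290) + (-0.0004410)·(280) = 46.44 +3.956 -0.123 = 50.272 m.

50.3 m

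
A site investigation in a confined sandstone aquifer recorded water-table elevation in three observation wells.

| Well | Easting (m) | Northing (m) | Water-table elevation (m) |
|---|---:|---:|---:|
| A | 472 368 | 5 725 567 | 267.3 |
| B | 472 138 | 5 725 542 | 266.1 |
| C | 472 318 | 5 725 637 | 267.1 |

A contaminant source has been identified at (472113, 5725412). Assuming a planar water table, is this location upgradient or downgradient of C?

downgradient

Differences from A: to B (Δx, Δy, Δh) = (-230, -25, -1.2); to C = (-50, 70, -0.2).
Solve a·Δx + b·Δy = Δh: det = (-230)·70 − (-50)·(-25) = -17350.
∂h/∂x = [(-1.2)·70 − (-0.2)·(-25)] / -17350 = +0.005130
∂h/∂y = [(-230)·(-0.2) − (-50)·(-1.2)] / -17350 = +0.0008069
Head at (472113, 5725412) = 267.3 + (+0.005130)·(-255) + (+0.0008069)·(-155) = 265.87 m.
That is lower than the 267.1 m at C, so the point is downgradient.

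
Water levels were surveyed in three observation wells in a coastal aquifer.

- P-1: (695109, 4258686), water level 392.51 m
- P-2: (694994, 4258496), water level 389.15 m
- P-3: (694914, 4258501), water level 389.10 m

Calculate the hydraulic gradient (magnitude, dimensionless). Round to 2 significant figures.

Taking P-1 as reference: P-2−P-1 = (-115, -190, -3.36); P-3−P-1 = (-195, -185, -3.41).
Solve a·Δx + b·Δy = Δh: det = (-115)·(-185) − (-195)·(-190) = -15775.
∂h/∂x = [(-3.36)·(-185) − (-3.41)·(-190)] / -15775 = +0.001667
∂h/∂y = [(-115)·(-3.41) − (-195)·(-3.36)] / -15775 = +0.01668
|∇h| = √(0.001667² + 0.01668²) = 0.01676

0.017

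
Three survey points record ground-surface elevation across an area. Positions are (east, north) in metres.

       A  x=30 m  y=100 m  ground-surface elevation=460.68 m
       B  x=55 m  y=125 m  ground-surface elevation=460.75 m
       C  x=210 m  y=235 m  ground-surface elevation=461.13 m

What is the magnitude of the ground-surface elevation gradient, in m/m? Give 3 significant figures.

With z = a·x + b·y + c and A as origin, the differences give:
  25·a + 25·b = +0.07
  180·a + 135·b = +0.45
Eliminate b (×135 and ×25, subtract): -1125·a = -1.800 → a = ∂z/∂x = +0.001600
Back-substitute: b = ∂z/∂y = +0.001200.
|∇f| = √(0.001600² + 0.001200²) = 0.002 m/m

0.00200 m/m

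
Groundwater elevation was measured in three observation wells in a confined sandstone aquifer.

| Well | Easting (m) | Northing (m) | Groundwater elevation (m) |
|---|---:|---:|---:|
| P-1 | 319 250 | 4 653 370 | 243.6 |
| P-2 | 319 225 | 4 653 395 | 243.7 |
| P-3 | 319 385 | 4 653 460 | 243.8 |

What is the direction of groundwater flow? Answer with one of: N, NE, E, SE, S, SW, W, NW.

Differences from P-1: to P-2 (Δx, Δy, Δh) = (-25, 25, +0.1); to P-3 = (135, 90, +0.2).
Determinant of the coordinate differences = (-25)·90 − 135·25 = -5625.
∂h/∂x = [(+0.1)·90 − (+0.2)·25] / -5625 = -0.0007111
∂h/∂y = [(-25)·(+0.2) − 135·(+0.1)] / -5625 = +0.003289
Flow = −∇h = (+0.0007111 east, -0.003289 north), which points south.

S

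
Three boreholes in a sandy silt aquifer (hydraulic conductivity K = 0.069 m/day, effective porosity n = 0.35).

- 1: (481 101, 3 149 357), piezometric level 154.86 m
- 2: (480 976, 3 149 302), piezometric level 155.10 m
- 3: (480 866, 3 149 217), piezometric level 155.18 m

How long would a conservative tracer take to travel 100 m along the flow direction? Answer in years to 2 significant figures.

With h = a·x + b·y + c and 1 as origin, the differences give:
  (-125)·a + (-55)·b = +0.24
  (-235)·a + (-140)·b = +0.32
Eliminate b (×(-140) and ×(-55), subtract): 4575·a = -16.000 → a = ∂h/∂x = -0.003497
Back-substitute: b = ∂h/∂y = +0.003585.
|∇h| = √(-0.003497² + 0.003585²) = 0.005008
Seepage velocity v = K·i/n = 0.069 × 0.005008 / 0.35 = 0.0009873 m/day.
t = 100 / 0.0009873 = 1.013e+05 days = 277 years.

280 years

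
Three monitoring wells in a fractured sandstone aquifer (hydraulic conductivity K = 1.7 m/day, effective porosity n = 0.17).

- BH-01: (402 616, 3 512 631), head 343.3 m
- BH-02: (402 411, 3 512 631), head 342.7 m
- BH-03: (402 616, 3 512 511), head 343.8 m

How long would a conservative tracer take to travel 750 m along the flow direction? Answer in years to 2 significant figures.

40 years

∂h/∂x = (342.7 − 343.3) / (402411 − 402616) = +0.002927
∂h/∂y = (343.8 − 343.3) / (3512511 − 3512631) = -0.004167
|∇h| = √(0.002927² + -0.004167²) = 0.005092
Seepage velocity v = K·i/n = 1.7 × 0.005092 / 0.17 = 0.05092 m/day.
t = 750 / 0.05092 = 1.473e+04 days = 40.3 years.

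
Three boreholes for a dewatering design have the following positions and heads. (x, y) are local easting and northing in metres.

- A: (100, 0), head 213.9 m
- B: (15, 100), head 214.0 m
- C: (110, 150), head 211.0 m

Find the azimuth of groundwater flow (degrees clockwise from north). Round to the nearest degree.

051°

With h = a·x + b·y + c and A as origin, the differences give:
  (-85)·a + 100·b = +0.1
  10·a + 150·b = -2.9
Eliminate b (×150 and ×100, subtract): -13750·a = 305.00 → a = ∂h/∂x = -0.02218
Back-substitute: b = ∂h/∂y = -0.01785.
Flow direction (−∇h) has components (+0.02218 E, +0.01785 N).
Azimuth = atan2(E, N) = atan2(+0.02218, +0.01785) = 51.2° ≈ 051°.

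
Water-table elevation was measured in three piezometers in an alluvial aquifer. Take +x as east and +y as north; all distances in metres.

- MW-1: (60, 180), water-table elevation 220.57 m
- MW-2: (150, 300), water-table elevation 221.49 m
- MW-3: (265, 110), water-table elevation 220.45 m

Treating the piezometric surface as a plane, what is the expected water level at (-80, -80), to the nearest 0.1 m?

218.7 m

Taking MW-1 as reference: MW-2−MW-1 = (90, 120, +0.92); MW-3−MW-1 = (205, -70, -0.12).
Solve a·Δx + b·Δy = Δh: det = 90·(-70) − 205·120 = -30900.
∂h/∂x = [(+0.92)·(-70) − (-0.12)·120] / -30900 = +0.001618
∂h/∂y = [90·(-0.12) − 205·(+0.92)] / -30900 = +0.006453
h(-80, -80) = 220.57 + (+0.001618)·(-140) + (+0.006453)·(-260) = 220.57 -0.227 -1.678 = 218.666 m.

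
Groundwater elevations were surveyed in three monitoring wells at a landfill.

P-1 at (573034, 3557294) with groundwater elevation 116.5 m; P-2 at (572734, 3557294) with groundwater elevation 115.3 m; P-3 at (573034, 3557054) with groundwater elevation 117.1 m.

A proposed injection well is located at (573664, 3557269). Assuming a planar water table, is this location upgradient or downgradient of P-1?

∂h/∂x = (115.3 − 116.5) / (572734 − 573034) = +0.004000
∂h/∂y = (117.1 − 116.5) / (3557054 − 3557294) = -0.002500
Head at (573664, 3557269) = 116.5 + (+0.004000)·(630) + (-0.002500)·(-25) = 119.08 m.
That is higher than the 116.5 m at P-1, so the point is upgradient.

upgradient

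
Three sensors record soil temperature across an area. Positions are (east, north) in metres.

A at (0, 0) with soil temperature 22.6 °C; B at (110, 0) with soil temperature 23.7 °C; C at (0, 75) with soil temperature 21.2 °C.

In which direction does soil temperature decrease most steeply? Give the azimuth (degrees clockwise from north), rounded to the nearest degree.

∂T/∂x = (23.7 − 22.6) / (110 − 0) = +0.010000
∂T/∂y = (21.2 − 22.6) / (75 − 0) = -0.01867
Steepest decrease is along −∇f: components (-0.010000 E, +0.01867 N).
Azimuth = atan2(-0.010000, +0.01867) = 331.8° ≈ 332°.

332°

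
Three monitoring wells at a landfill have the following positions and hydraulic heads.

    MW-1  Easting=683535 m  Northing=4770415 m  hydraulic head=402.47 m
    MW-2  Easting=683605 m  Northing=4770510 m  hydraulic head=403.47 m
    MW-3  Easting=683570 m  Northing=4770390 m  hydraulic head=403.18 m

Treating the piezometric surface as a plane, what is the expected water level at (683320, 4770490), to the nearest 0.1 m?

Differences from MW-1: to MW-2 (Δx, Δy, Δh) = (70, 95, +1.00); to MW-3 = (35, -25, +0.71).
Solve a·Δx + b·Δy = Δh: det = 70·(-25) − 35·95 = -5075.
∂h/∂x = [(+1.00)·(-25) − (+0.71)·95] / -5075 = +0.01822
∂h/∂y = [70·(+0.71) − 35·(+1.00)] / -5075 = -0.002897
h(683320, 4770490) = 402.47 + (+0.01822)·(-215) + (-0.002897)·(75) = 402.47 -3.917 -0.217 = 398.336 m.

398.3 m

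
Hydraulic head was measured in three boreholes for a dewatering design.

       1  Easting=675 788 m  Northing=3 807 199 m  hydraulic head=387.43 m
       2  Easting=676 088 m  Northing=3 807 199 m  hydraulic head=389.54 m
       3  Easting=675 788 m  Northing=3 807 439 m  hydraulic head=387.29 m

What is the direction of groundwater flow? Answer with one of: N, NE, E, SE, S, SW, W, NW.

∂h/∂x = (389.54 − 387.43) / (676088 − 675788) = +0.007033
∂h/∂y = (387.29 − 387.43) / (3807439 − 3807199) = -0.0005833
Flow = −∇h = (-0.007033 east, +0.0005833 north), which points west.

W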